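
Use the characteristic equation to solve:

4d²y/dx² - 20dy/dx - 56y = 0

Characteristic equation: 4r² - 20r - 56 = 0
Divide by 4: r² - 5r - 14 = 0
Roots: r = 7, -2 (distinct real)
General solution: y = C₁e^(7x) + C₂e^(-2x)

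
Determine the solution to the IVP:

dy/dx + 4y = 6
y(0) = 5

General solution: y = 3/2 + Ce^(-4x)
Applying y(0) = 5: C = 5 - 3/2 = 7/2
Particular solution: y = 3/2 + (7/2)e^(-4x)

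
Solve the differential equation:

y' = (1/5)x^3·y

Separating variables and integrating:
ln|y| = x^4/20 + C

General solution: y = Ce^(x^4/20)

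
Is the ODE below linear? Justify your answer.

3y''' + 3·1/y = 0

No. Nonlinear (1/y term)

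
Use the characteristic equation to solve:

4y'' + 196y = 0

Characteristic equation: 4r² + 196 = 0
Divide by 4: r² + 49 = 0
Roots: r = ±7i (complex conjugates)
General solution: y = C₁cos(7x) + C₂sin(7x)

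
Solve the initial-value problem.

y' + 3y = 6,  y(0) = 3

General solution: y = 2 + Ce^(-3x)
Applying y(0) = 3: C = 3 - 2 = 1
Particular solution: y = 2 + e^(-3x)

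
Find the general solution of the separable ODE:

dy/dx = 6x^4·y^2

Separating variables and integrating:
-1/y = 6x^5/5 + C

General solution: y^-1 = (-6/5)x^5 + C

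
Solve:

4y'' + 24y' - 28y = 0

Characteristic equation: 4r² + 24r - 28 = 0
Divide by 4: r² + 6r - 7 = 0
Roots: r = 1, -7 (distinct real)
General solution: y = C₁e^x + C₂e^(-7x)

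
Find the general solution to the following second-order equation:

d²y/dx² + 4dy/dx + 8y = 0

Characteristic equation: r² + 4r + 8 = 0
Roots: r = -2 ± 2i (complex conjugates)
General solution: y = e^(-2x)(C₁cos(2x) + C₂sin(2x))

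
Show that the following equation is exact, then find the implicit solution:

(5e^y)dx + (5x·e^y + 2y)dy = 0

Verify exactness: ∂M/∂y = ∂N/∂x ✓
Find F(x,y) such that ∂F/∂x = M, ∂F/∂y = N
Solution: 5x·e^y + y² = C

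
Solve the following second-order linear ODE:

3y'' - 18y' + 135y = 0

Characteristic equation: 3r² - 18r + 135 = 0
Divide by 3: r² - 6r + 45 = 0
Roots: r = 3 ± 6i (complex conjugates)
General solution: y = e^(3x)(C₁cos(6x) + C₂sin(6x))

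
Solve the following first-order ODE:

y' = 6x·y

Separating variables and integrating:
ln|y| = 3x^2 + C

General solution: y = Ce^(3x^2)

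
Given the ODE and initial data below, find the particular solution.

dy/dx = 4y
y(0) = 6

General solution: y = Ce^(4x)
Applying IC y(0) = 6:
Particular solution: y = 6e^(4x)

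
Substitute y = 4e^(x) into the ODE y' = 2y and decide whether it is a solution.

Verification:
y = 4e^(x)
y' = 4e^(x)
But 2y = 8e^(x)
y' ≠ 2y — the derivative does not match

No, it is not a solution.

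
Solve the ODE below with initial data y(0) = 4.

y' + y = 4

General solution: y = 4 + Ce^(-x)
Applying y(0) = 4: C = 4 - 4 = 0
Particular solution: y = 4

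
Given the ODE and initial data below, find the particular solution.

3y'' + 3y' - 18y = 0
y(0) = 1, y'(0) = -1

General solution: y = C₁e^(2x) + C₂e^(-3x)
Applying ICs: C₁ = 2/5, C₂ = 3/5
Particular solution: y = (2/5)e^(2x) + (3/5)e^(-3x)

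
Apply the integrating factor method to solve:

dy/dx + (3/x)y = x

Using integrating factor method:

General solution: y = (1/5)x^2 + Cx^(-3)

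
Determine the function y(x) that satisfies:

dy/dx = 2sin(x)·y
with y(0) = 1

General solution: y = Ce^(-2cos(x))
Applying IC y(0) = 1:
Particular solution: y = e^(2(1-cos(x)))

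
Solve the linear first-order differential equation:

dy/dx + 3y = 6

Using integrating factor method:

General solution: y = 2 + Ce^(-3x)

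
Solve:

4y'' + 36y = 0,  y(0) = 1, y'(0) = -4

General solution: y = C₁cos(3x) + C₂sin(3x)
Complex roots r = ±3i
Applying ICs: C₁ = 1, C₂ = -4/3
Particular solution: y = cos(3x) - (4/3)sin(3x)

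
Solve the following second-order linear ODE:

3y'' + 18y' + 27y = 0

Characteristic equation: 3r² + 18r + 27 = 0
Divide by 3: r² + 6r + 9 = 0
Factored: (r + 3)² = 0
Repeated root: r = -3
General solution: y = (C₁ + C₂x)e^(-3x)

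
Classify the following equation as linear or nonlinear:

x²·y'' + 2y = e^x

Linear (y and its derivatives appear to the first power only, no products of y terms)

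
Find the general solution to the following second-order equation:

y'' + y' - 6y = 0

Characteristic equation: r² + r - 6 = 0
Roots: r = 2, -3 (distinct real)
General solution: y = C₁e^(2x) + C₂e^(-3x)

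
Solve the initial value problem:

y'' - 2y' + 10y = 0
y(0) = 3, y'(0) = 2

General solution: y = e^x(C₁cos(3x) + C₂sin(3x))
Complex roots r = 1 ± 3i
Applying ICs: C₁ = 3, C₂ = -1/3
Particular solution: y = e^x(3cos(3x) - (1/3)sin(3x))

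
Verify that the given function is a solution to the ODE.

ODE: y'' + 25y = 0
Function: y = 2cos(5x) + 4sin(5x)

Verification:
y'' = -50cos(5x) - 100sin(5x)
y'' + 25y = 0 ✓

Yes, it is a solution.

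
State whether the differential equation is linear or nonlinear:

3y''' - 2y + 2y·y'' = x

Nonlinear (y·y'' term)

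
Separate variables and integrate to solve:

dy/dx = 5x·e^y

Separating variables and integrating:
-e^(-y) = 5x²/2 + C

General solution: y = -ln(C - 5x²/2)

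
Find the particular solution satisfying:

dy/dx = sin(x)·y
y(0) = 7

General solution: y = Ce^(-cos(x))
Applying IC y(0) = 7:
Particular solution: y = 7e^(1-cos(x))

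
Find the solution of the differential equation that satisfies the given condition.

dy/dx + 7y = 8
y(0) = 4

General solution: y = 8/7 + Ce^(-7x)
Applying y(0) = 4: C = 4 - 8/7 = 20/7
Particular solution: y = 8/7 + (20/7)e^(-7x)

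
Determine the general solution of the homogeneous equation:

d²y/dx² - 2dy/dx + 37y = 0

Characteristic equation: r² - 2r + 37 = 0
Roots: r = 1 ± 6i (complex conjugates)
General solution: y = e^x(C₁cos(6x) + C₂sin(6x))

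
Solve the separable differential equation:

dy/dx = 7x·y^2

Separating variables and integrating:
-1/y = 7x^2/2 + C

General solution: y^-1 = (-7/2)x^2 + C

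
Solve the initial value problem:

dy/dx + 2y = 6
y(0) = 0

General solution: y = 3 + Ce^(-2x)
Applying y(0) = 0: C = 0 - 3 = -3
Particular solution: y = 3 - 3e^(-2x)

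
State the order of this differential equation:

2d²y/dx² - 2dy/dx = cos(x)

The order is 2 (highest derivative is of order 2).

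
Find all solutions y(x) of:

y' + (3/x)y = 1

Using integrating factor method:

General solution: y = (1/4)x + Cx^(-3)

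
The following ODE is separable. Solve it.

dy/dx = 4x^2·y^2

Separating variables and integrating:
-1/y = 4x^3/3 + C

General solution: y^-1 = (-4/3)x^3 + C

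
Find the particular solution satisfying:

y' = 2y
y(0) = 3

General solution: y = Ce^(2x)
Applying IC y(0) = 3:
Particular solution: y = 3e^(2x)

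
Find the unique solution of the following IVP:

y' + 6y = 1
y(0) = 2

General solution: y = 1/6 + Ce^(-6x)
Applying y(0) = 2: C = 2 - 1/6 = 11/6
Particular solution: y = 1/6 + (11/6)e^(-6x)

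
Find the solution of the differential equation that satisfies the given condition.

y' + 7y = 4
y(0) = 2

General solution: y = 4/7 + Ce^(-7x)
Applying y(0) = 2: C = 2 - 4/7 = 10/7
Particular solution: y = 4/7 + (10/7)e^(-7x)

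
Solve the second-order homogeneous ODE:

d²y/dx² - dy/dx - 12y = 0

Characteristic equation: r² - r - 12 = 0
Roots: r = 4, -3 (distinct real)
General solution: y = C₁e^(4x) + C₂e^(-3x)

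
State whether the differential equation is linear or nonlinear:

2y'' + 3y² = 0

Nonlinear (y² term)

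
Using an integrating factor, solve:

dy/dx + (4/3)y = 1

Using integrating factor method:

General solution: y = 3/4 + Ce^(-4x/3)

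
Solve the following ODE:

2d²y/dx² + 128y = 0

Characteristic equation: 2r² + 128 = 0
Divide by 2: r² + 64 = 0
Roots: r = ±8i (complex conjugates)
General solution: y = C₁cos(8x) + C₂sin(8x)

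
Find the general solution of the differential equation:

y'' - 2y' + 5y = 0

Characteristic equation: r² - 2r + 5 = 0
Roots: r = 1 ± 2i (complex conjugates)
General solution: y = e^x(C₁cos(2x) + C₂sin(2x))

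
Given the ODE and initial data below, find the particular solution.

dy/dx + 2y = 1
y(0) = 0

General solution: y = 1/2 + Ce^(-2x)
Applying y(0) = 0: C = 0 - 1/2 = -1/2
Particular solution: y = 1/2 - (1/2)e^(-2x)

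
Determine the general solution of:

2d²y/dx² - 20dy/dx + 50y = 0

Characteristic equation: 2r² - 20r + 50 = 0
Divide by 2: r² - 10r + 25 = 0
Factored: (r - 5)² = 0
Repeated root: r = 5
General solution: y = (C₁ + C₂x)e^(5x)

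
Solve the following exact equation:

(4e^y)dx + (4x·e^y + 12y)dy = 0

Verify exactness: ∂M/∂y = ∂N/∂x ✓
Find F(x,y) such that ∂F/∂x = M, ∂F/∂y = N
Solution: 4x·e^y + 6y² = C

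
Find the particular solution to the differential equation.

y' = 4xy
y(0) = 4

General solution: y = Ce^(2x²)
Applying IC y(0) = 4:
Particular solution: y = 4e^(2x²)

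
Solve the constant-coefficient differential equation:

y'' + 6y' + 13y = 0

Characteristic equation: r² + 6r + 13 = 0
Roots: r = -3 ± 2i (complex conjugates)
General solution: y = e^(-3x)(C₁cos(2x) + C₂sin(2x))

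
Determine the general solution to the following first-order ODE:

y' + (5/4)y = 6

Using integrating factor method:

General solution: y = 24/5 + Ce^(-5x/4)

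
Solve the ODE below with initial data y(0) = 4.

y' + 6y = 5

General solution: y = 5/6 + Ce^(-6x)
Applying y(0) = 4: C = 4 - 5/6 = 19/6
Particular solution: y = 5/6 + (19/6)e^(-6x)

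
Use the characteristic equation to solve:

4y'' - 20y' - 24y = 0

Characteristic equation: 4r² - 20r - 24 = 0
Divide by 4: r² - 5r - 6 = 0
Roots: r = 6, -1 (distinct real)
General solution: y = C₁e^(6x) + C₂e^(-x)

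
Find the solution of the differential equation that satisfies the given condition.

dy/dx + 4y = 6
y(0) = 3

General solution: y = 3/2 + Ce^(-4x)
Applying y(0) = 3: C = 3 - 3/2 = 3/2
Particular solution: y = 3/2 + (3/2)e^(-4x)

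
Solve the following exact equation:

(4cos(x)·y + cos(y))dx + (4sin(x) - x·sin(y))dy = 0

Verify exactness: ∂M/∂y = ∂N/∂x ✓
Find F(x,y) such that ∂F/∂x = M, ∂F/∂y = N
Solution: 4sin(x)·y + x·cos(y) = C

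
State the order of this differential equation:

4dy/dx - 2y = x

The order is 1 (highest derivative is of order 1).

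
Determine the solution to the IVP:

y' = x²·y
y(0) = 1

General solution: y = Ce^(x³/3)
Applying IC y(0) = 1:
Particular solution: y = e^(x³/3)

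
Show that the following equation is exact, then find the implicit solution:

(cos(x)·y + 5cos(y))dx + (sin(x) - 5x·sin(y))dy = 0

Verify exactness: ∂M/∂y = ∂N/∂x ✓
Find F(x,y) such that ∂F/∂x = M, ∂F/∂y = N
Solution: sin(x)·y + 5x·cos(y) = C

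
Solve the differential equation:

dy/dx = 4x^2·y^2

Separating variables and integrating:
-1/y = 4x^3/3 + C

General solution: y^-1 = (-4/3)x^3 + C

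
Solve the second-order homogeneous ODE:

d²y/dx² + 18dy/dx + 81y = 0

Characteristic equation: r² + 18r + 81 = 0
Factored: (r + 9)² = 0
Repeated root: r = -9
General solution: y = (C₁ + C₂x)e^(-9x)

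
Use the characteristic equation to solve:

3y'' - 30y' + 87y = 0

Characteristic equation: 3r² - 30r + 87 = 0
Divide by 3: r² - 10r + 29 = 0
Roots: r = 5 ± 2i (complex conjugates)
General solution: y = e^(5x)(C₁cos(2x) + C₂sin(2x))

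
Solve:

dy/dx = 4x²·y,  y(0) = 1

General solution: y = Ce^(4x³/3)
Applying IC y(0) = 1:
Particular solution: y = e^(4x³/3)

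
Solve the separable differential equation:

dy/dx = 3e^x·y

Separating variables and integrating:
ln|y| = 3e^x + C

General solution: y = Ce^(3e^x)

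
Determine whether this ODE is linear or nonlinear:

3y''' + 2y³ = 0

Nonlinear (y³ term)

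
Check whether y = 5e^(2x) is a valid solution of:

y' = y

Verification:
y = 5e^(2x)
y' = 10e^(2x)
But y = 5e^(2x)
y' ≠ y — the derivative does not match

No, it is not a solution.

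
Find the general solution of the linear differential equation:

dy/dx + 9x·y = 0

Using integrating factor method:

General solution: y = Ce^(-9x^2/2)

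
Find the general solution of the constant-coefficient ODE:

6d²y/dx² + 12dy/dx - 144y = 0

Characteristic equation: 6r² + 12r - 144 = 0
Divide by 6: r² + 2r - 24 = 0
Roots: r = 4, -6 (distinct real)
General solution: y = C₁e^(4x) + C₂e^(-6x)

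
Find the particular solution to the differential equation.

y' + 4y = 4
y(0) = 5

General solution: y = 1 + Ce^(-4x)
Applying y(0) = 5: C = 5 - 1 = 4
Particular solution: y = 1 + 4e^(-4x)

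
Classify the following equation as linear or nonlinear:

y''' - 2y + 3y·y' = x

Nonlinear (product y·y')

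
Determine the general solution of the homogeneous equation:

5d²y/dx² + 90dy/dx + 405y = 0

Characteristic equation: 5r² + 90r + 405 = 0
Divide by 5: r² + 18r + 81 = 0
Factored: (r + 9)² = 0
Repeated root: r = -9
General solution: y = (C₁ + C₂x)e^(-9x)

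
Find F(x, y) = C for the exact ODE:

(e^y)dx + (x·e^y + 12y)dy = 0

Verify exactness: ∂M/∂y = ∂N/∂x ✓
Find F(x,y) such that ∂F/∂x = M, ∂F/∂y = N
Solution: x·e^y + 6y² = C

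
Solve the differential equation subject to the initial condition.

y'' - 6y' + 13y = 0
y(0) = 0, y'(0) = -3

General solution: y = e^(3x)(C₁cos(2x) + C₂sin(2x))
Complex roots r = 3 ± 2i
Applying ICs: C₁ = 0, C₂ = -3/2
Particular solution: y = e^(3x)(-(3/2)sin(2x))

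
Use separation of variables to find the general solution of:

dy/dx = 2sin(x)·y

Separating variables and integrating:
ln|y| = -2cos(x) + C

General solution: y = Ce^(-2cos(x))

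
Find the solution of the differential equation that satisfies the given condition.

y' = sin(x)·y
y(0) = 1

General solution: y = Ce^(-cos(x))
Applying IC y(0) = 1:
Particular solution: y = e^(1-cos(x))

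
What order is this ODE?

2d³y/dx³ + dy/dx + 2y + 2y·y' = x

The order is 3 (highest derivative is of order 3).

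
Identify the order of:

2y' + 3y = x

The order is 1 (highest derivative is of order 1).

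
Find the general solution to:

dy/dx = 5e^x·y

Separating variables and integrating:
ln|y| = 5e^x + C

General solution: y = Ce^(5e^x)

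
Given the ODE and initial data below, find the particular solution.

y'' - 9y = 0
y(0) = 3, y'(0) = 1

General solution: y = C₁e^(3x) + C₂e^(-3x)
Applying ICs: C₁ = 5/3, C₂ = 4/3
Particular solution: y = (5/3)e^(3x) + (4/3)e^(-3x)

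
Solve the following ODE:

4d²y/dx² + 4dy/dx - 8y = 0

Characteristic equation: 4r² + 4r - 8 = 0
Divide by 4: r² + r - 2 = 0
Roots: r = 1, -2 (distinct real)
General solution: y = C₁e^x + C₂e^(-2x)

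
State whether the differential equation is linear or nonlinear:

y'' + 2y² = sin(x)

Nonlinear (y² term)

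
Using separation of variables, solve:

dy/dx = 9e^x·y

Separating variables and integrating:
ln|y| = 9e^x + C

General solution: y = Ce^(9e^x)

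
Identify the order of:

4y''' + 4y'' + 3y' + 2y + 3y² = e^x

The order is 3 (highest derivative is of order 3).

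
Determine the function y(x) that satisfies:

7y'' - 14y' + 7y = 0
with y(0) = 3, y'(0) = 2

General solution: y = (C₁ + C₂x)e^x
Repeated root r = 1
Applying ICs: C₁ = 3, C₂ = -1
Particular solution: y = (3 - x)e^x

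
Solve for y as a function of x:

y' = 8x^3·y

Separating variables and integrating:
ln|y| = 2x^4 + C

General solution: y = Ce^(2x^4)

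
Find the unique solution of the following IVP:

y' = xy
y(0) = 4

General solution: y = Ce^(x²/2)
Applying IC y(0) = 4:
Particular solution: y = 4e^(x²/2)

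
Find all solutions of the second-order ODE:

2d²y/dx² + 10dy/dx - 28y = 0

Characteristic equation: 2r² + 10r - 28 = 0
Divide by 2: r² + 5r - 14 = 0
Roots: r = 2, -7 (distinct real)
General solution: y = C₁e^(2x) + C₂e^(-7x)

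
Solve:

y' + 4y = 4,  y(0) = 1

General solution: y = 1 + Ce^(-4x)
Applying y(0) = 1: C = 1 - 1 = 0
Particular solution: y = 1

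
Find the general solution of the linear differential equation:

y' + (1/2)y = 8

Using integrating factor method:

General solution: y = 16 + Ce^(-x/2)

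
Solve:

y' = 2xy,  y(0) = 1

General solution: y = Ce^(x²)
Applying IC y(0) = 1:
Particular solution: y = e^(x²)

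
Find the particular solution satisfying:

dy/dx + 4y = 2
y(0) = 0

General solution: y = 1/2 + Ce^(-4x)
Applying y(0) = 0: C = 0 - 1/2 = -1/2
Particular solution: y = 1/2 - (1/2)e^(-4x)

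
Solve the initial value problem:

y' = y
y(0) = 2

General solution: y = Ce^x
Applying IC y(0) = 2:
Particular solution: y = 2e^x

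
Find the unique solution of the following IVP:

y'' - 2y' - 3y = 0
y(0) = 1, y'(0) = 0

General solution: y = C₁e^(3x) + C₂e^(-x)
Applying ICs: C₁ = 1/4, C₂ = 3/4
Particular solution: y = (1/4)e^(3x) + (3/4)e^(-x)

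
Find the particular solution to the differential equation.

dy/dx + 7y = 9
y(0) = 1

General solution: y = 9/7 + Ce^(-7x)
Applying y(0) = 1: C = 1 - 9/7 = -2/7
Particular solution: y = 9/7 - (2/7)e^(-7x)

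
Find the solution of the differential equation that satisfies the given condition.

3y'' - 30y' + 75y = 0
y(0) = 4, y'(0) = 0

General solution: y = (C₁ + C₂x)e^(5x)
Repeated root r = 5
Applying ICs: C₁ = 4, C₂ = -20
Particular solution: y = (4 - 20x)e^(5x)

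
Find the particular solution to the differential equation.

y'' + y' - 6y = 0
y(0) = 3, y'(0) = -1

General solution: y = C₁e^(2x) + C₂e^(-3x)
Applying ICs: C₁ = 8/5, C₂ = 7/5
Particular solution: y = (8/5)e^(2x) + (7/5)e^(-3x)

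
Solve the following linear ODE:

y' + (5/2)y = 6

Using integrating factor method:

General solution: y = 12/5 + Ce^(-5x/2)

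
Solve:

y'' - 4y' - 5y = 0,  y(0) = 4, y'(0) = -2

General solution: y = C₁e^(5x) + C₂e^(-x)
Applying ICs: C₁ = 1/3, C₂ = 11/3
Particular solution: y = (1/3)e^(5x) + (11/3)e^(-x)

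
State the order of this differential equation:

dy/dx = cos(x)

The order is 1 (highest derivative is of order 1).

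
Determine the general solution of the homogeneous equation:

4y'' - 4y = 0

Characteristic equation: 4r² - 4 = 0
Divide by 4: r² - 1 = 0
Roots: r = 1, -1 (distinct real)
General solution: y = C₁e^x + C₂e^(-x)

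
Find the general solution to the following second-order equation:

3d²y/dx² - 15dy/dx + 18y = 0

Characteristic equation: 3r² - 15r + 18 = 0
Divide by 3: r² - 5r + 6 = 0
Roots: r = 2, 3 (distinct real)
General solution: y = C₁e^(2x) + C₂e^(3x)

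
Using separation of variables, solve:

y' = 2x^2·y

Separating variables and integrating:
ln|y| = 2x^3/3 + C

General solution: y = Ce^(2x^3/3)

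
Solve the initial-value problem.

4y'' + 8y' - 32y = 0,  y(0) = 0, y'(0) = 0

General solution: y = C₁e^(2x) + C₂e^(-4x)
Applying ICs: C₁ = 0, C₂ = 0
Particular solution: y = 0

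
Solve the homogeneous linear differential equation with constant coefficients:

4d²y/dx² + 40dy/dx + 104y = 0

Characteristic equation: 4r² + 40r + 104 = 0
Divide by 4: r² + 10r + 26 = 0
Roots: r = -5 ± i (complex conjugates)
General solution: y = e^(-5x)(C₁cos(x) + C₂sin(x))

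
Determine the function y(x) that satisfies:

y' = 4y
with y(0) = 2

General solution: y = Ce^(4x)
Applying IC y(0) = 2:
Particular solution: y = 2e^(4x)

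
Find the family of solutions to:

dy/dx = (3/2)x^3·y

Separating variables and integrating:
ln|y| = 3x^4/8 + C

General solution: y = Ce^(3x^4/8)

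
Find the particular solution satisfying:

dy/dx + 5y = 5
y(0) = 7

General solution: y = 1 + Ce^(-5x)
Applying y(0) = 7: C = 7 - 1 = 6
Particular solution: y = 1 + 6e^(-5x)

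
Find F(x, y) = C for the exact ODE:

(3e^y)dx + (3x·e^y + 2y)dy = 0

Verify exactness: ∂M/∂y = ∂N/∂x ✓
Find F(x,y) such that ∂F/∂x = M, ∂F/∂y = N
Solution: 3x·e^y + y² = C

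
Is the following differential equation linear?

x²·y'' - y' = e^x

Yes. Linear (y and its derivatives appear to the first power only, no products of y terms)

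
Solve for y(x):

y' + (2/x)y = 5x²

Using integrating factor method:

General solution: y = x^3 + Cx^(-2)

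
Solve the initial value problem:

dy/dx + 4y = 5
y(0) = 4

General solution: y = 5/4 + Ce^(-4x)
Applying y(0) = 4: C = 4 - 5/4 = 11/4
Particular solution: y = 5/4 + (11/4)e^(-4x)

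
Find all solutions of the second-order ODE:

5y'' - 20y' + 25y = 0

Characteristic equation: 5r² - 20r + 25 = 0
Divide by 5: r² - 4r + 5 = 0
Roots: r = 2 ± i (complex conjugates)
General solution: y = e^(2x)(C₁cos(x) + C₂sin(x))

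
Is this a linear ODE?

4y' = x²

Yes. Linear (y and its derivatives appear to the first power only, no products of y terms)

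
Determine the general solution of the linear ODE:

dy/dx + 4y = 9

Using integrating factor method:

General solution: y = 9/4 + Ce^(-4x)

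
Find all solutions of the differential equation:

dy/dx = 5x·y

Separating variables and integrating:
ln|y| = 5x^2/2 + C

General solution: y = Ce^(5x^2/2)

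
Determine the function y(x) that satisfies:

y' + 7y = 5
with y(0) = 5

General solution: y = 5/7 + Ce^(-7x)
Applying y(0) = 5: C = 5 - 5/7 = 30/7
Particular solution: y = 5/7 + (30/7)e^(-7x)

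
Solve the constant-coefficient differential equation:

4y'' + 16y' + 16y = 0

Characteristic equation: 4r² + 16r + 16 = 0
Divide by 4: r² + 4r + 4 = 0
Factored: (r + 2)² = 0
Repeated root: r = -2
General solution: y = (C₁ + C₂x)e^(-2x)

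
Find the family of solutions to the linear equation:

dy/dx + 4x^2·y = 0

Using integrating factor method:

General solution: y = Ce^(-4x^3/3)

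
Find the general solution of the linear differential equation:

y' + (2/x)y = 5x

Using integrating factor method:

General solution: y = (5/4)x^2 + Cx^(-2)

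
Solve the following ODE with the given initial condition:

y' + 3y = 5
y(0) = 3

General solution: y = 5/3 + Ce^(-3x)
Applying y(0) = 3: C = 3 - 5/3 = 4/3
Particular solution: y = 5/3 + (4/3)e^(-3x)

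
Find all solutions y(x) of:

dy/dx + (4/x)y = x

Using integrating factor method:

General solution: y = (1/6)x^2 + Cx^(-4)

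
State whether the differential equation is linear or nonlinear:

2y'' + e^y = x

Nonlinear (e^y is nonlinear in y)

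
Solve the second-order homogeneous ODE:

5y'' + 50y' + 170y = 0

Characteristic equation: 5r² + 50r + 170 = 0
Divide by 5: r² + 10r + 34 = 0
Roots: r = -5 ± 3i (complex conjugates)
General solution: y = e^(-5x)(C₁cos(3x) + C₂sin(3x))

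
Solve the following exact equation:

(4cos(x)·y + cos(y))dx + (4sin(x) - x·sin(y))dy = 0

Verify exactness: ∂M/∂y = ∂N/∂x ✓
Find F(x,y) such that ∂F/∂x = M, ∂F/∂y = N
Solution: 4sin(x)·y + x·cos(y) = C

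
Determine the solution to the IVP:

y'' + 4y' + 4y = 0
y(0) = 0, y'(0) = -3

General solution: y = (C₁ + C₂x)e^(-2x)
Repeated root r = -2
Applying ICs: C₁ = 0, C₂ = -3
Particular solution: y = -3xe^(-2x)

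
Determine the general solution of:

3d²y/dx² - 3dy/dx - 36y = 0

Characteristic equation: 3r² - 3r - 36 = 0
Divide by 3: r² - r - 12 = 0
Roots: r = 4, -3 (distinct real)
General solution: y = C₁e^(4x) + C₂e^(-3x)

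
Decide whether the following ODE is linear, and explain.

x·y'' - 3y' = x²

Linear (y and its derivatives appear to the first power only, no products of y terms)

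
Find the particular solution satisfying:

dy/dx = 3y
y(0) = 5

General solution: y = Ce^(3x)
Applying IC y(0) = 5:
Particular solution: y = 5e^(3x)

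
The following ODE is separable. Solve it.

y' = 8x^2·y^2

Separating variables and integrating:
-1/y = 8x^3/3 + C

General solution: y^-1 = (-8/3)x^3 + C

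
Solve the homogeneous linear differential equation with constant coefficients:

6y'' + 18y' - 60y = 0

Characteristic equation: 6r² + 18r - 60 = 0
Divide by 6: r² + 3r - 10 = 0
Roots: r = 2, -5 (distinct real)
General solution: y = C₁e^(2x) + C₂e^(-5x)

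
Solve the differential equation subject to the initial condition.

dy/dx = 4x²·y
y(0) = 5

General solution: y = Ce^(4x³/3)
Applying IC y(0) = 5:
Particular solution: y = 5e^(4x³/3)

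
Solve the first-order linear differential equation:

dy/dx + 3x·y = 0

Using integrating factor method:

General solution: y = Ce^(-3x^2/2)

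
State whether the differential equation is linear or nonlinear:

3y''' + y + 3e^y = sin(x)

Nonlinear (e^y is nonlinear in y)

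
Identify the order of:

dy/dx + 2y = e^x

The order is 1 (highest derivative is of order 1).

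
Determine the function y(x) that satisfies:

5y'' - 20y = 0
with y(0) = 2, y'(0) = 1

General solution: y = C₁e^(2x) + C₂e^(-2x)
Applying ICs: C₁ = 5/4, C₂ = 3/4
Particular solution: y = (5/4)e^(2x) + (3/4)e^(-2x)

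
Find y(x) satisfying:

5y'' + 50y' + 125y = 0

Characteristic equation: 5r² + 50r + 125 = 0
Divide by 5: r² + 10r + 25 = 0
Factored: (r + 5)² = 0
Repeated root: r = -5
General solution: y = (C₁ + C₂x)e^(-5x)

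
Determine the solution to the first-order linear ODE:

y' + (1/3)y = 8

Using integrating factor method:

General solution: y = 24 + Ce^(-x/3)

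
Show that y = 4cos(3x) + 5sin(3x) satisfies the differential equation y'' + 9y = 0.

Verification:
y'' = -36cos(3x) - 45sin(3x)
y'' + 9y = 0 ✓

Yes, it is a solution.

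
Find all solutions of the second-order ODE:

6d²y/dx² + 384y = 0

Characteristic equation: 6r² + 384 = 0
Divide by 6: r² + 64 = 0
Roots: r = ±8i (complex conjugates)
General solution: y = C₁cos(8x) + C₂sin(8x)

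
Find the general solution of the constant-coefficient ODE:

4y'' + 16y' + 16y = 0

Characteristic equation: 4r² + 16r + 16 = 0
Divide by 4: r² + 4r + 4 = 0
Factored: (r + 2)² = 0
Repeated root: r = -2
General solution: y = (C₁ + C₂x)e^(-2x)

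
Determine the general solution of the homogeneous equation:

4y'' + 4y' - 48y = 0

Characteristic equation: 4r² + 4r - 48 = 0
Divide by 4: r² + r - 12 = 0
Roots: r = 3, -4 (distinct real)
General solution: y = C₁e^(3x) + C₂e^(-4x)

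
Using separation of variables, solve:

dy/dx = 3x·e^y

Separating variables and integrating:
-e^(-y) = 3x²/2 + C

General solution: y = -ln(C - 3x²/2)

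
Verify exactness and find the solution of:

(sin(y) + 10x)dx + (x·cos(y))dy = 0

Verify exactness: ∂M/∂y = ∂N/∂x ✓
Find F(x,y) such that ∂F/∂x = M, ∂F/∂y = N
Solution: x·sin(y) + 5x² = C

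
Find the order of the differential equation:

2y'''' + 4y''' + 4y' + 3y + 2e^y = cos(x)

The order is 4 (highest derivative is of order 4).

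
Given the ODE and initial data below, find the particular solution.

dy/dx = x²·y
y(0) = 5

General solution: y = Ce^(x³/3)
Applying IC y(0) = 5:
Particular solution: y = 5e^(x³/3)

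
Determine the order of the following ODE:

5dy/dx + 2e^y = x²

The order is 1 (highest derivative is of order 1).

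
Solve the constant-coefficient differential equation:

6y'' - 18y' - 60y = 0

Characteristic equation: 6r² - 18r - 60 = 0
Divide by 6: r² - 3r - 10 = 0
Roots: r = 5, -2 (distinct real)
General solution: y = C₁e^(5x) + C₂e^(-2x)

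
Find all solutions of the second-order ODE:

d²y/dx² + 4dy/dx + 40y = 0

Characteristic equation: r² + 4r + 40 = 0
Roots: r = -2 ± 6i (complex conjugates)
General solution: y = e^(-2x)(C₁cos(6x) + C₂sin(6x))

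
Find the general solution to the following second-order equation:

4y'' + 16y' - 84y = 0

Characteristic equation: 4r² + 16r - 84 = 0
Divide by 4: r² + 4r - 21 = 0
Roots: r = 3, -7 (distinct real)
General solution: y = C₁e^(3x) + C₂e^(-7x)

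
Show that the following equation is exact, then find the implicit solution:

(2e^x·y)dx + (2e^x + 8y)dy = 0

Verify exactness: ∂M/∂y = ∂N/∂x ✓
Find F(x,y) such that ∂F/∂x = M, ∂F/∂y = N
Solution: 2e^x·y + 4y² = C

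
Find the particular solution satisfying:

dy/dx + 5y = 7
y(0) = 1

General solution: y = 7/5 + Ce^(-5x)
Applying y(0) = 1: C = 1 - 7/5 = -2/5
Particular solution: y = 7/5 - (2/5)e^(-5x)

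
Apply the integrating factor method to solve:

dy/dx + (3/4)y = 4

Using integrating factor method:

General solution: y = 16/3 + Ce^(-3x/4)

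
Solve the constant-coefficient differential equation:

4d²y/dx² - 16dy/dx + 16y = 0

Characteristic equation: 4r² - 16r + 16 = 0
Divide by 4: r² - 4r + 4 = 0
Factored: (r - 2)² = 0
Repeated root: r = 2
General solution: y = (C₁ + C₂x)e^(2x)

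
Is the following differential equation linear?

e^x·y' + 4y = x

Yes. Linear (y and its derivatives appear to the first power only, no products of y terms)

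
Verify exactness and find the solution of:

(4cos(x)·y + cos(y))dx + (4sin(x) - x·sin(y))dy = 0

Verify exactness: ∂M/∂y = ∂N/∂x ✓
Find F(x,y) such that ∂F/∂x = M, ∂F/∂y = N
Solution: 4sin(x)·y + x·cos(y) = C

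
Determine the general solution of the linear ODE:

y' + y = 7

Using integrating factor method:

General solution: y = 7 + Ce^(-x)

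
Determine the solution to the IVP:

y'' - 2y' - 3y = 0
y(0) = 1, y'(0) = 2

General solution: y = C₁e^(3x) + C₂e^(-x)
Applying ICs: C₁ = 3/4, C₂ = 1/4
Particular solution: y = (3/4)e^(3x) + (1/4)e^(-x)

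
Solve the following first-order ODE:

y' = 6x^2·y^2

Separating variables and integrating:
-1/y = 2x^3 + C

General solution: y^-1 = -2x^3 + C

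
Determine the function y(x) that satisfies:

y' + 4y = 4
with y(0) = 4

General solution: y = 1 + Ce^(-4x)
Applying y(0) = 4: C = 4 - 1 = 3
Particular solution: y = 1 + 3e^(-4x)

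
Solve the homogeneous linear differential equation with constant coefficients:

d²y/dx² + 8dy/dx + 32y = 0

Characteristic equation: r² + 8r + 32 = 0
Roots: r = -4 ± 4i (complex conjugates)
General solution: y = e^(-4x)(C₁cos(4x) + C₂sin(4x))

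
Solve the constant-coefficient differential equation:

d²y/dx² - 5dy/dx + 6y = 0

Characteristic equation: r² - 5r + 6 = 0
Roots: r = 3, 2 (distinct real)
General solution: y = C₁e^(3x) + C₂e^(2x)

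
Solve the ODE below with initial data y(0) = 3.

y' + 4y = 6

General solution: y = 3/2 + Ce^(-4x)
Applying y(0) = 3: C = 3 - 3/2 = 3/2
Particular solution: y = 3/2 + (3/2)e^(-4x)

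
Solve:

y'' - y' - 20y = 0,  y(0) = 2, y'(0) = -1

General solution: y = C₁e^(5x) + C₂e^(-4x)
Applying ICs: C₁ = 7/9, C₂ = 11/9
Particular solution: y = (7/9)e^(5x) + (11/9)e^(-4x)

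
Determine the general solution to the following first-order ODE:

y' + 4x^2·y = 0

Using integrating factor method:

General solution: y = Ce^(-4x^3/3)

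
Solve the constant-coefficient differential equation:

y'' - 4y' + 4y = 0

Characteristic equation: r² - 4r + 4 = 0
Factored: (r - 2)² = 0
Repeated root: r = 2
General solution: y = (C₁ + C₂x)e^(2x)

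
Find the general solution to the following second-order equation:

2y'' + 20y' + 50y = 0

Characteristic equation: 2r² + 20r + 50 = 0
Divide by 2: r² + 10r + 25 = 0
Factored: (r + 5)² = 0
Repeated root: r = -5
General solution: y = (C₁ + C₂x)e^(-5x)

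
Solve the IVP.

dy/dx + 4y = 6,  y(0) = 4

General solution: y = 3/2 + Ce^(-4x)
Applying y(0) = 4: C = 4 - 3/2 = 5/2
Particular solution: y = 3/2 + (5/2)e^(-4x)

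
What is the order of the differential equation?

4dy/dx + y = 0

The order is 1 (highest derivative is of order 1).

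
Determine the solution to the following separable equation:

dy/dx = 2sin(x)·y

Separating variables and integrating:
ln|y| = -2cos(x) + C

General solution: y = Ce^(-2cos(x))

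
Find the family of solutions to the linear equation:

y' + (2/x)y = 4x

Using integrating factor method:

General solution: y = x^2 + Cx^(-2)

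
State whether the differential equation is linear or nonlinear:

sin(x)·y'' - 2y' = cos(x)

Linear (y and its derivatives appear to the first power only, no products of y terms)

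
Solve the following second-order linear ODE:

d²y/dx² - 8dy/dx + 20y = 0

Characteristic equation: r² - 8r + 20 = 0
Roots: r = 4 ± 2i (complex conjugates)
General solution: y = e^(4x)(C₁cos(2x) + C₂sin(2x))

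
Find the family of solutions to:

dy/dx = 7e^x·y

Separating variables and integrating:
ln|y| = 7e^x + C

General solution: y = Ce^(7e^x)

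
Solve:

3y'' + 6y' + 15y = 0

Characteristic equation: 3r² + 6r + 15 = 0
Divide by 3: r² + 2r + 5 = 0
Roots: r = -1 ± 2i (complex conjugates)
General solution: y = e^(-x)(C₁cos(2x) + C₂sin(2x))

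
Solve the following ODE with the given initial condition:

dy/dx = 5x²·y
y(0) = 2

General solution: y = Ce^(5x³/3)
Applying IC y(0) = 2:
Particular solution: y = 2e^(5x³/3)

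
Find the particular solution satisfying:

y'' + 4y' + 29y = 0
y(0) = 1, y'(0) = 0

General solution: y = e^(-2x)(C₁cos(5x) + C₂sin(5x))
Complex roots r = -2 ± 5i
Applying ICs: C₁ = 1, C₂ = 2/5
Particular solution: y = e^(-2x)(cos(5x) + (2/5)sin(5x))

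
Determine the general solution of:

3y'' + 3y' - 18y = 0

Characteristic equation: 3r² + 3r - 18 = 0
Divide by 3: r² + r - 6 = 0
Roots: r = 2, -3 (distinct real)
General solution: y = C₁e^(2x) + C₂e^(-3x)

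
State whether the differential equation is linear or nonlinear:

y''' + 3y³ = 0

Nonlinear (y³ term)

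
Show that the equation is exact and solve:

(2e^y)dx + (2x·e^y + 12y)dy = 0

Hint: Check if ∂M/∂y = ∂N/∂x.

Verify exactness: ∂M/∂y = ∂N/∂x ✓
Find F(x,y) such that ∂F/∂x = M, ∂F/∂y = N
Solution: 2x·e^y + 6y² = C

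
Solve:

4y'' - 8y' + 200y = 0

Characteristic equation: 4r² - 8r + 200 = 0
Divide by 4: r² - 2r + 50 = 0
Roots: r = 1 ± 7i (complex conjugates)
General solution: y = e^x(C₁cos(7x) + C₂sin(7x))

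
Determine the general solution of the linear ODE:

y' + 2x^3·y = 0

Using integrating factor method:

General solution: y = Ce^(-x^4/2)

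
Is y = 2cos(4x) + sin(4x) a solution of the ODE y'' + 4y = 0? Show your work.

Verification:
y'' = -32cos(4x) - 16sin(4x)
y'' + 4y ≠ 0 (frequency mismatch: got 16 instead of 4)

No, it is not a solution.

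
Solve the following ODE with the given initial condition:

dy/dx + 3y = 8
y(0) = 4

General solution: y = 8/3 + Ce^(-3x)
Applying y(0) = 4: C = 4 - 8/3 = 4/3
Particular solution: y = 8/3 + (4/3)e^(-3x)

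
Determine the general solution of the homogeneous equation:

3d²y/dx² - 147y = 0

Characteristic equation: 3r² - 147 = 0
Divide by 3: r² - 49 = 0
Roots: r = 7, -7 (distinct real)
General solution: y = C₁e^(7x) + C₂e^(-7x)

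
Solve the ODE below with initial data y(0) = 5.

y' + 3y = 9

General solution: y = 3 + Ce^(-3x)
Applying y(0) = 5: C = 5 - 3 = 2
Particular solution: y = 3 + 2e^(-3x)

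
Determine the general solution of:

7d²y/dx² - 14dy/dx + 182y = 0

Characteristic equation: 7r² - 14r + 182 = 0
Divide by 7: r² - 2r + 26 = 0
Roots: r = 1 ± 5i (complex conjugates)
General solution: y = e^x(C₁cos(5x) + C₂sin(5x))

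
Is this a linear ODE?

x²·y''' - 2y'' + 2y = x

Yes. Linear (y and its derivatives appear to the first power only, no products of y terms)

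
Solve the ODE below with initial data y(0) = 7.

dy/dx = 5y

General solution: y = Ce^(5x)
Applying IC y(0) = 7:
Particular solution: y = 7e^(5x)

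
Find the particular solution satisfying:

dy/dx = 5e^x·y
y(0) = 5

General solution: y = Ce^(5e^x)
Applying IC y(0) = 5:
Particular solution: y = 5e^(5(e^x - 1))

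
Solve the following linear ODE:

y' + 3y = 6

Using integrating factor method:

General solution: y = 2 + Ce^(-3x)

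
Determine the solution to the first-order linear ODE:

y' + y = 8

Using integrating factor method:

General solution: y = 8 + Ce^(-x)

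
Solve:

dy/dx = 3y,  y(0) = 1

General solution: y = Ce^(3x)
Applying IC y(0) = 1:
Particular solution: y = e^(3x)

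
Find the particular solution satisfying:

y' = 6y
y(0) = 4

General solution: y = Ce^(6x)
Applying IC y(0) = 4:
Particular solution: y = 4e^(6x)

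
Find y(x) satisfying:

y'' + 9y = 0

Characteristic equation: r² + 9 = 0
Roots: r = ±3i (complex conjugates)
General solution: y = C₁cos(3x) + C₂sin(3x)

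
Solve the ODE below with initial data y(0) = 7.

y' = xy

General solution: y = Ce^(x²/2)
Applying IC y(0) = 7:
Particular solution: y = 7e^(x²/2)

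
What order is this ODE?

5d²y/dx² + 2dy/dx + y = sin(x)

The order is 2 (highest derivative is of order 2).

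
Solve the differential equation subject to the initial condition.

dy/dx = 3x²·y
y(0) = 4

General solution: y = Ce^(x³)
Applying IC y(0) = 4:
Particular solution: y = 4e^(x³)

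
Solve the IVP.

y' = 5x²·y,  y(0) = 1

General solution: y = Ce^(5x³/3)
Applying IC y(0) = 1:
Particular solution: y = e^(5x³/3)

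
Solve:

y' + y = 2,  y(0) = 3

General solution: y = 2 + Ce^(-x)
Applying y(0) = 3: C = 3 - 2 = 1
Particular solution: y = 2 + e^(-x)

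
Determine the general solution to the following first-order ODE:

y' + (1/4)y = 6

Using integrating factor method:

General solution: y = 24 + Ce^(-x/4)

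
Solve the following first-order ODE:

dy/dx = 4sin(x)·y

Separating variables and integrating:
ln|y| = -4cos(x) + C

General solution: y = Ce^(-4cos(x))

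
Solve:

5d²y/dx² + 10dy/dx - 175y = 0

Characteristic equation: 5r² + 10r - 175 = 0
Divide by 5: r² + 2r - 35 = 0
Roots: r = 5, -7 (distinct real)
General solution: y = C₁e^(5x) + C₂e^(-7x)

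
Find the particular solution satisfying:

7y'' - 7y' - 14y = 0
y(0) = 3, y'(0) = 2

General solution: y = C₁e^(2x) + C₂e^(-x)
Applying ICs: C₁ = 5/3, C₂ = 4/3
Particular solution: y = (5/3)e^(2x) + (4/3)e^(-x)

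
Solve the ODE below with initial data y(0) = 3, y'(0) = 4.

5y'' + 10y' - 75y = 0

General solution: y = C₁e^(3x) + C₂e^(-5x)
Applying ICs: C₁ = 19/8, C₂ = 5/8
Particular solution: y = (19/8)e^(3x) + (5/8)e^(-5x)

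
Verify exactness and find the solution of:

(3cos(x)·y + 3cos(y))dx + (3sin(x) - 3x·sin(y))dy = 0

Verify exactness: ∂M/∂y = ∂N/∂x ✓
Find F(x,y) such that ∂F/∂x = M, ∂F/∂y = N
Solution: 3sin(x)·y + 3x·cos(y) = C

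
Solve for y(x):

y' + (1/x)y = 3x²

Using integrating factor method:

General solution: y = (3/4)x^3 + C/x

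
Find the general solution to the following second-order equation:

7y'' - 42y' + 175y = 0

Characteristic equation: 7r² - 42r + 175 = 0
Divide by 7: r² - 6r + 25 = 0
Roots: r = 3 ± 4i (complex conjugates)
General solution: y = e^(3x)(C₁cos(4x) + C₂sin(4x))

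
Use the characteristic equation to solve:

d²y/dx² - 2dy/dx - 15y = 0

Characteristic equation: r² - 2r - 15 = 0
Roots: r = 5, -3 (distinct real)
General solution: y = C₁e^(5x) + C₂e^(-3x)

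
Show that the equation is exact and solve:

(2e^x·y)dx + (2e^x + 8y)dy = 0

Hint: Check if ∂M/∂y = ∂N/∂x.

Verify exactness: ∂M/∂y = ∂N/∂x ✓
Find F(x,y) such that ∂F/∂x = M, ∂F/∂y = N
Solution: 2e^x·y + 4y² = C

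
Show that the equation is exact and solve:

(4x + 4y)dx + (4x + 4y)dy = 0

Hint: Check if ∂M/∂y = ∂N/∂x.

Verify exactness: ∂M/∂y = ∂N/∂x ✓
Find F(x,y) such that ∂F/∂x = M, ∂F/∂y = N
Solution: 2x² + 4xy + 2y² = C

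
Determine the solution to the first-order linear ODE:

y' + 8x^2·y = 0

Using integrating factor method:

General solution: y = Ce^(-8x^3/3)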